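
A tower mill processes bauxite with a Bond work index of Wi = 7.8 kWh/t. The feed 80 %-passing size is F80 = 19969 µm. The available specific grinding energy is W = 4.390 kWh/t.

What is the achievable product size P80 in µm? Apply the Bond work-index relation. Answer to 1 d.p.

W = 10 Wi / √P80 − 10 Wi / √F80
P80^-0.5 = F80^-0.5 + W/(10 Wi)
  = 4.3900/(10·7.8) + 1/√19969 = 0.056282 + 0.007077 = 0.063359
P80 = (1/0.063359)² = 15.7832² = 249.11 µm

P80 = 249.1 µm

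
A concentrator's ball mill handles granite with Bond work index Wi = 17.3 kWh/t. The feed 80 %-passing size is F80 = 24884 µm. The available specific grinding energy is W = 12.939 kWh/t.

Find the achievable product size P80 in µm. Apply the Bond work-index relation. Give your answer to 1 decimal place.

P80 = 151.9 µm

W = 10 Wi (1/√P80 − 1/√F80)  [Bond]
⇒ 1/√P80 = W/(10·Wi) + 1/√F80
  = 12.9390/(10·17.3) + 1/√24884 = 0.074792 + 0.006339 = 0.081131
P80 = (1/0.081131)² = 12.3257² = 151.92 µm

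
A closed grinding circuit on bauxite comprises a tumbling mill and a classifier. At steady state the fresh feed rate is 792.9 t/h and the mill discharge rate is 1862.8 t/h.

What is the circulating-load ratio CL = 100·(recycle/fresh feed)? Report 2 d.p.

CL = 134.94 %

Mill node: discharge = fresh + recycle.
R = M − F = 1862.8 − 792.9 = 1069.9 t/h
CL = 100·R/F = 100·1069.9/792.9 = 134.94 %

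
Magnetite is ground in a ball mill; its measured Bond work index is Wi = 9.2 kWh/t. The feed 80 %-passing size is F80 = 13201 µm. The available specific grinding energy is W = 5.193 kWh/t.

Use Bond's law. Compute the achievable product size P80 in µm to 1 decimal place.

W = 10 Wi (1/√P80 − 1/√F80)  [Bond]
⇒ 1/√P80 = W/(10 Wi) + 1/√F80
  = 5.1930/(10·9.2) + 1/√13201 = 0.056446 + 0.008704 = 0.065149
P80 = (1/0.065149)² = 15.3494² = 235.60 µm

P80 = 235.6 µm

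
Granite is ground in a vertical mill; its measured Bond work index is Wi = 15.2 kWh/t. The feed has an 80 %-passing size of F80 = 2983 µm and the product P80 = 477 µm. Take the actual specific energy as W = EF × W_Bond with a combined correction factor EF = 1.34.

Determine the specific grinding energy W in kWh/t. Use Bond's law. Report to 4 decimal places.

W = 10 Wi (P80^-0.5 − F80^-0.5)
1/√477 = 0.045787;  1/√2983 = 0.018309
W = 10·15.2·(0.045787 − 0.018309) = 4.1766 kWh/t
Apply correction: 4.1766 × 1.34 = 5.5966 kWh/t

W = 5.5966 kWh/t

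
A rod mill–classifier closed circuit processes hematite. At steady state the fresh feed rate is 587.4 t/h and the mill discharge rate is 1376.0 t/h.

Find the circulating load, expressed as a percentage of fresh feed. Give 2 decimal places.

M = F + R at steady state, so:
R = M − F = 1376.0 − 587.4 = 788.6 t/h
CL = 100·R/F = 100·788.6/587.4 = 134.25 %

CL = 134.25 %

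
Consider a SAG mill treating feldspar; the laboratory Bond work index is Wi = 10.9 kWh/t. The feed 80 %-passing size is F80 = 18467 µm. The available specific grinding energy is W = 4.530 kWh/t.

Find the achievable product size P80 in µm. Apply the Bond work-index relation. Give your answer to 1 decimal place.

P80 = 417.9 µm

W_Bond = 10·Wi·(1/√P₈₀ − 1/√F₈₀)
1/√P80 = 1/√F80 + W/(10·Wi)
  = 4.5300/(10·10.9) + 1/√18467 = 0.041560 + 0.007359 = 0.048918
P80 = (1/0.048918)² = 20.4422² = 417.88 µm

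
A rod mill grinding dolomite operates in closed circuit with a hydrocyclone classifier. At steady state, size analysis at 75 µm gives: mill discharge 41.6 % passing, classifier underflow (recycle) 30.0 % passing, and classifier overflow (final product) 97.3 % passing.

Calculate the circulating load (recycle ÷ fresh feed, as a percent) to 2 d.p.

CL = 480.17 %

Mass balance on the −75 µm fraction:
(1+r)·d = r·u + o ⇒ r = (o−d)/(d−u)
r = (97.3 − 41.6)/(41.6 − 30.0) = 55.7/11.6 = 4.8017
CL = 100·r = 480.17 %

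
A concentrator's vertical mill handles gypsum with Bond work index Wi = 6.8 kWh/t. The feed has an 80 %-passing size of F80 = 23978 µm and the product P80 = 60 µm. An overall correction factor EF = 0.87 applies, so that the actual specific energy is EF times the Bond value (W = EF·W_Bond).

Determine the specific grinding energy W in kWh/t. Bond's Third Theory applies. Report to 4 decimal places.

W = 7.2555 kWh/t

W = 10 Wi (P80^-0.5 − F80^-0.5)
1/√60 = 0.129099;  1/√23978 = 0.006458
W = 10·6.8·(0.129099 − 0.006458) = 8.3396 kWh/t
W_actual = 0.87 × 8.3396 = 7.2555 kWh/t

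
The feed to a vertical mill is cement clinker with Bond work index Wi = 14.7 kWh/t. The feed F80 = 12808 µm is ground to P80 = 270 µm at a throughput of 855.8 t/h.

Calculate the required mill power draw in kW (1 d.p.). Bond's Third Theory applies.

P = 6544.5 kW

Bond: W = 10·Wi·(1/√P80 − 1/√F80)
W = 10·14.7·(1/√270 − 1/√12808) = 10·14.7·(0.052022) = 7.6472 kWh/t
P_mill = W·ṁ = 7.6472·855.8 = 6544.5 kW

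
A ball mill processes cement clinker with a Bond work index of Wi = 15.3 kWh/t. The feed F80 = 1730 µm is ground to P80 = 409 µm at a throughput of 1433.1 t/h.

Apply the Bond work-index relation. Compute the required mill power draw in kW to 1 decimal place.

P = 5570.3 kW

Bond:  W = 10 Wi (1/√P − 1/√F)
W = 10·15.3·(1/√409 − 1/√1730) = 10·15.3·(0.025404) = 3.8869 kWh/t
Power = W × throughput = 3.8869 kWh/t × 1433.1 t/h = 5570.3 kW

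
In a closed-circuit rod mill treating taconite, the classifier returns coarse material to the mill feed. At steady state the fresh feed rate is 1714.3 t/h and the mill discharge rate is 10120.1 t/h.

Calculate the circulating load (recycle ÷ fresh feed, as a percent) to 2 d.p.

Discharge = new feed + return, hence
R = M − F = 10120.1 − 1714.3 = 8405.8 t/h
CL = 100·R/F = 100·8405.8/1714.3 = 490.33 %

CL = 490.33 %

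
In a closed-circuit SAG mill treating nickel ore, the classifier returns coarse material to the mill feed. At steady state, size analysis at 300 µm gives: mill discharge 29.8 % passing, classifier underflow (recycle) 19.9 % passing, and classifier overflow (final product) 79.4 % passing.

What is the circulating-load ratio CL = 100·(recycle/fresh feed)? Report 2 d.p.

CL = 501.01 %

Balance %-passing 300 µm (r = R/F):
r = (o − d)/(d − u)
r = (79.4 − 29.8)/(29.8 − 19.9) = 49.6/9.9 = 5.0101
CL = 100·r = 501.01 %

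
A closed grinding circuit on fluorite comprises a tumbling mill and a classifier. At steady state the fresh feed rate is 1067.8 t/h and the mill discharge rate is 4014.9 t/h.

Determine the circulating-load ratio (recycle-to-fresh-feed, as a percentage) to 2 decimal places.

Discharge = new feed + return, hence
R = M − F = 4014.9 − 1067.8 = 2947.1 t/h
CL = 100·R/F = 100·2947.1/1067.8 = 276.00 %

CL = 276.00 %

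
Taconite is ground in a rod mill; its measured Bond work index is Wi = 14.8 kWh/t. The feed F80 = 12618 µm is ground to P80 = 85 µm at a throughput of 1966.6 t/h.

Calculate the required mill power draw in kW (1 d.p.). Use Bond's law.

P = 28978.5 kW

Bond: W = 10·Wi·(1/√P80 − 1/√F80)
W = 10·14.8·(1/√85 − 1/√12618) = 10·14.8·(0.099563) = 14.7353 kWh/t
Mill draw = 14.7353 × 1966.6 = 28978.5 kW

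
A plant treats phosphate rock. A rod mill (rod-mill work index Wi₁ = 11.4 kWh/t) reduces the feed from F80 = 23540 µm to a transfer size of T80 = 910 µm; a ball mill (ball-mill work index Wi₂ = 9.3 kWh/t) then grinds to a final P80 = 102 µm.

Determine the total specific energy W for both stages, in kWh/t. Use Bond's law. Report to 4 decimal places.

W = 10·Wi·(P80^(-½) − F80^(-½))
Stage 1 (23540→910 µm, Wi₁=11.4): W₁ = 10·11.4·(0.033150 − 0.006518) = 3.0360 kWh/t
Stage 2 (910→102 µm, Wi₂=9.3): W₂ = 10·9.3·(0.099015 − 0.033150) = 6.1255 kWh/t
W = W₁ + W₂ = 3.0360 + 6.1255 = 9.1615 kWh/t

W = 9.1615 kWh/t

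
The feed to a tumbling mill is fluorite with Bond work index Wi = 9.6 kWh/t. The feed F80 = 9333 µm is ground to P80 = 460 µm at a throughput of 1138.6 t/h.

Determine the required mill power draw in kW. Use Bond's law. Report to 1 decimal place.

P = 3965.0 kW

W = 10·Wi·(P80^(-½) − F80^(-½))
W = 10·9.6·(1/√460 − 1/√9333) = 10·9.6·(0.036274) = 3.4823 kWh/t
Mill draw = 3.4823 × 1138.6 = 3965.0 kW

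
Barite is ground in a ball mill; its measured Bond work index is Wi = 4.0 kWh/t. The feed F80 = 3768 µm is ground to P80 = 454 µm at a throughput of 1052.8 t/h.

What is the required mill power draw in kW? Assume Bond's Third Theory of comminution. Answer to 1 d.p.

W = 10 Wi / √P80 − 10 Wi / √F80
W = 10·4.0·(1/√454 − 1/√3768) = 10·4.0·(0.030641) = 1.2257 kWh/t
P_mill = W·ṁ = 1.2257·1052.8 = 1290.4 kW

P = 1290.4 kW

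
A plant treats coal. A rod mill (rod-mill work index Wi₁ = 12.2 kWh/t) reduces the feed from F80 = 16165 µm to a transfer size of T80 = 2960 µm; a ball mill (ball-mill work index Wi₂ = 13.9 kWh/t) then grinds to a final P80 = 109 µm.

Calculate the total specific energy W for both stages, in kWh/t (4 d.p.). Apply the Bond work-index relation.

W = 12.0418 kWh/t

W_Bond = 10·Wi·(1/√P₈₀ − 1/√F₈₀)
Stage 1 (16165→2960 µm, Wi₁=12.2): W₁ = 10·12.2·(0.018380 − 0.007865) = 1.2828 kWh/t
Stage 2 (2960→109 µm, Wi₂=13.9): W₂ = 10·13.9·(0.095783 − 0.018380) = 10.7589 kWh/t
W = W₁ + W₂ = 1.2828 + 10.7589 = 12.0418 kWh/t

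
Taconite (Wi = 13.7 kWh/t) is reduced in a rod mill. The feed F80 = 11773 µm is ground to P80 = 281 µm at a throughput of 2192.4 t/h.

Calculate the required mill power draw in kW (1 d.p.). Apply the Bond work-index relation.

P = 15149.7 kW

W = 10 Wi / √P80 − 10 Wi / √F80
W = 10·13.7·(1/√281 − 1/√11773) = 10·13.7·(0.050439) = 6.9101 kWh/t
Power = W × throughput = 6.9101 kWh/t × 2192.4 t/h = 15149.7 kW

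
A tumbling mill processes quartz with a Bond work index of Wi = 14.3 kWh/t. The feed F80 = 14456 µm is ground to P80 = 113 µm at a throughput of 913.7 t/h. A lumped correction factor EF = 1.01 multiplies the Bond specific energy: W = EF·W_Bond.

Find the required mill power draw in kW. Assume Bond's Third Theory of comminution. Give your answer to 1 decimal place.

Bond:  W = 10 Wi (1/√P − 1/√F)
W = 10·14.3·(1/√113 − 1/√14456) = 10·14.3·(0.085755) = 12.2630 kWh/t
With EF = 1.01: W = 12.2630·1.01 = 12.3856 kWh/t
Mill draw = 12.3856 × 913.7 = 11316.7 kW

P = 11316.7 kW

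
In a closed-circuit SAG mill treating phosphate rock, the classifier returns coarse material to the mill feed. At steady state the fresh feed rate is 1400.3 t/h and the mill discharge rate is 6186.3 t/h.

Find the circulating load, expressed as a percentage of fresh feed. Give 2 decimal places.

Discharge = new feed + return, hence
R = M − F = 6186.3 − 1400.3 = 4786.0 t/h
CL = 100·R/F = 100·4786.0/1400.3 = 341.78 %

CL = 341.78 %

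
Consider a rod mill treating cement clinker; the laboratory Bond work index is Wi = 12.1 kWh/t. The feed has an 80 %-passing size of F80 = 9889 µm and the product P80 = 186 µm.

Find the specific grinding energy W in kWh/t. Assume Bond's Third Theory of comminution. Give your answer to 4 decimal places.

W = 10 Wi / √P80 − 10 Wi / √F80
1/√186 = 0.073324;  1/√9889 = 0.010056
W = 10·12.1·(0.073324 − 0.010056) = 7.6554 kWh/t

W = 7.6554 kWh/t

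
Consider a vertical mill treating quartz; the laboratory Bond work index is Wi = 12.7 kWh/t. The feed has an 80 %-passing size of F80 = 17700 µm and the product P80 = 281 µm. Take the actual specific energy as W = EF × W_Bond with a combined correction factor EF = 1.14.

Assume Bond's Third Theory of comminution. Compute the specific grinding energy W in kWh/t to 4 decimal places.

W = 7.5486 kWh/t

W = 10·Wi·[P80^(−½) − F80^(−½)]
1/√281 = 0.059655;  1/√17700 = 0.007516
W = 10·12.7·(0.059655 − 0.007516) = 6.6216 kWh/t
W_actual = 1.14 × 6.6216 = 7.5486 kWh/t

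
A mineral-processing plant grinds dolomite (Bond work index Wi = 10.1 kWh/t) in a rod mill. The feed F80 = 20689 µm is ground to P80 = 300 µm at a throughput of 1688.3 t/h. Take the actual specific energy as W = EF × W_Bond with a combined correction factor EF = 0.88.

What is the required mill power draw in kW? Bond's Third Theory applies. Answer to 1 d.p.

W = 10·Wi·[P80^(−½) − F80^(−½)]
W = 10·10.1·(1/√300 − 1/√20689) = 10·10.1·(0.050783) = 5.1291 kWh/t
Corrected W = EF·W_Bond = 0.88·5.1291 = 4.5136 kWh/t
P = W·T = 4.5136·1688.3 = 7620.3 kW

P = 7620.3 kW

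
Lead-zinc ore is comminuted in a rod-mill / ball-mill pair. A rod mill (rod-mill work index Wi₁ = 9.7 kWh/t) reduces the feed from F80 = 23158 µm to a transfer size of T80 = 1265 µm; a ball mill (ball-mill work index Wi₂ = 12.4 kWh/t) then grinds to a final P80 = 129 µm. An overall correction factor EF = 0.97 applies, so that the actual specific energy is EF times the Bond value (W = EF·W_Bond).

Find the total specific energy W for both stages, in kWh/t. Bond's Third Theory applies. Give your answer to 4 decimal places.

W = 9.2354 kWh/t

W_Bond = 10·Wi·(1/√P₈₀ − 1/√F₈₀)
Stage 1 (23158→1265 µm, Wi₁=9.7): W₁ = 10·9.7·(0.028116 − 0.006571) = 2.0898 kWh/t
Stage 2 (1265→129 µm, Wi₂=12.4): W₂ = 10·12.4·(0.088045 − 0.028116) = 7.4312 kWh/t
W = W₁ + W₂ = 2.0898 + 7.4312 = 9.5210 kWh/t
With EF = 0.97: W = 9.5210·0.97 = 9.2354 kWh/t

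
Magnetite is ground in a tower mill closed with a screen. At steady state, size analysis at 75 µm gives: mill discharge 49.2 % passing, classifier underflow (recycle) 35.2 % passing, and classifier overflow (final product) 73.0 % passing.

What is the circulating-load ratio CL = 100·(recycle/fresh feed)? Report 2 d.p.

CL = 170.00 %

Two-product formula at 75 µm:
Fd + Rd = Ru + Fo ⇒ R/F = (o−d)/(d−u)
r = (73.0 − 49.2)/(49.2 − 35.2) = 23.8/14.0 = 1.7000
CL = 100·r = 170.00 %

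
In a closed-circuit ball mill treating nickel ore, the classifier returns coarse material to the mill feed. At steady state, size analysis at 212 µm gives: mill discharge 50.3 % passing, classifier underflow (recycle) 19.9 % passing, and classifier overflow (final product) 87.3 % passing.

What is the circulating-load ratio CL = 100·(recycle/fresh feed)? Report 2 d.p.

CL = 121.71 %

Two-product formula at 212 µm:
d + r·d = r·u + o → r(d−u) = o−d
r = (87.3 − 50.3)/(50.3 − 19.9) = 37.0/30.4 = 1.2171
CL = 100·r = 121.71 %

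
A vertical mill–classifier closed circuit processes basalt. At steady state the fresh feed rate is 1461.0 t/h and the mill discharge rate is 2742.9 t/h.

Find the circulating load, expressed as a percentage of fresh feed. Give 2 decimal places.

CL = 87.74 %

Mill node: discharge = fresh + recycle.
R = M − F = 2742.9 − 1461.0 = 1281.9 t/h
CL = 100·R/F = 100·1281.9/1461.0 = 87.74 %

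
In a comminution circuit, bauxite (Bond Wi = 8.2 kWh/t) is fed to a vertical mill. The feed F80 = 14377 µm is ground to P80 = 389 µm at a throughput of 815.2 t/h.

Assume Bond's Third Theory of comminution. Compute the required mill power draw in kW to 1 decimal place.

W = 10·Wi·[P80^(−½) − F80^(−½)]
W = 10·8.2·(1/√389 − 1/√14377) = 10·8.2·(0.042362) = 3.4737 kWh/t
Mill draw = 3.4737 × 815.2 = 2831.7 kW

P = 2831.7 kW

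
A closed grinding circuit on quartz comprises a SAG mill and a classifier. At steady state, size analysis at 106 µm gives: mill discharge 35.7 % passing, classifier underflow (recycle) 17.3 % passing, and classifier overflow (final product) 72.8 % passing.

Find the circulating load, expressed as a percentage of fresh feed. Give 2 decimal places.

CL = 201.63 %

Balance %-passing 106 µm (r = R/F):
(1+r)·d = r·u + o ⇒ r = (o−d)/(d−u)
r = (72.8 − 35.7)/(35.7 − 17.3) = 37.1/18.4 = 2.0163
CL = 100·r = 201.63 %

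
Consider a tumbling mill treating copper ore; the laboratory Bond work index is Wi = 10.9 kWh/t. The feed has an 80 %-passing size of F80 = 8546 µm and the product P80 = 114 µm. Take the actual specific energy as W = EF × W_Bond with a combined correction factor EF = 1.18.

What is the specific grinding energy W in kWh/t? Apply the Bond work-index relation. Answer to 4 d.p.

W = 10.6550 kWh/t

W = 10 Wi (1/√P80 − 1/√F80)  [Bond]
1/√114 = 0.093659;  1/√8546 = 0.010817
W = 10·10.9·(0.093659 − 0.010817) = 9.0297 kWh/t
W_actual = 1.18 × 9.0297 = 10.6550 kWh/t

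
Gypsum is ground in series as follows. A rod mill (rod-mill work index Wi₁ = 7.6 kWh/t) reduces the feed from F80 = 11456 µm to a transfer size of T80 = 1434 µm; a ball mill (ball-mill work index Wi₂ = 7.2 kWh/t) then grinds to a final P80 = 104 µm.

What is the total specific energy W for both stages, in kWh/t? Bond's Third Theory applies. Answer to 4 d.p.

W = 10·Wi·[P80^(−½) − F80^(−½)]
Stage 1 (11456→1434 µm, Wi₁=7.6): W₁ = 10·7.6·(0.026407 − 0.009343) = 1.2969 kWh/t
Stage 2 (1434→104 µm, Wi₂=7.2): W₂ = 10·7.2·(0.098058 − 0.026407) = 5.1588 kWh/t
W = W₁ + W₂ = 1.2969 + 5.1588 = 6.4557 kWh/t

W = 6.4557 kWh/t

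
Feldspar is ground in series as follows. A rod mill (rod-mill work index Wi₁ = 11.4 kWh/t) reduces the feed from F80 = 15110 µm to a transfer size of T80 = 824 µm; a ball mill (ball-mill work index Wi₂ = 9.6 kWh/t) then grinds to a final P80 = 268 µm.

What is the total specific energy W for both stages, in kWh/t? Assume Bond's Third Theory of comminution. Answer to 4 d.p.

W_Bond = 10·Wi·(1/√P₈₀ − 1/√F₈₀)
Stage 1 (15110→824 µm, Wi₁=11.4): W₁ = 10·11.4·(0.034837 − 0.008135) = 3.0440 kWh/t
Stage 2 (824→268 µm, Wi₂=9.6): W₂ = 10·9.6·(0.061085 − 0.034837) = 2.5198 kWh/t
W = W₁ + W₂ = 3.0440 + 2.5198 = 5.5638 kWh/t

W = 5.5638 kWh/t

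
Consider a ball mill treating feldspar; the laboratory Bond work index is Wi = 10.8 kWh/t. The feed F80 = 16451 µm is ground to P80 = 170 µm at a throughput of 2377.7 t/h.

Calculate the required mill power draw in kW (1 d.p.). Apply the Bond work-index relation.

Bond:  W = 10 Wi (1/√P − 1/√F)
W = 10·10.8·(1/√170 − 1/√16451) = 10·10.8·(0.068900) = 7.4412 kWh/t
Mill draw = 7.4412 × 2377.7 = 17692.9 kW

P = 17692.9 kW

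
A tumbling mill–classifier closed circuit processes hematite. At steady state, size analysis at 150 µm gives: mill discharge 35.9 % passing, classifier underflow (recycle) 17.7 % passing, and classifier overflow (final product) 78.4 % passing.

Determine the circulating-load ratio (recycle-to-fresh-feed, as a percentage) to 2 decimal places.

Classifier node, passing 150 µm:
(1+r)·d = r·u + o ⇒ r = (o−d)/(d−u)
r = (78.4 − 35.9)/(35.9 − 17.7) = 42.5/18.2 = 2.3352
CL = 100·r = 233.52 %

CL = 233.52 %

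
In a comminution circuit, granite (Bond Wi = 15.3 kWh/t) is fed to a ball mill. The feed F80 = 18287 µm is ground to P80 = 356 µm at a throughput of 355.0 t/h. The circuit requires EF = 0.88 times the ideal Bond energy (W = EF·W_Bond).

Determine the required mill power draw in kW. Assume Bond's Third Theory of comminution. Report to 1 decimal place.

P = 2179.8 kW

W = 10 Wi / √P80 − 10 Wi / √F80
W = 10·15.3·(1/√356 − 1/√18287) = 10·15.3·(0.045605) = 6.9776 kWh/t
Apply correction: 6.9776 × 0.88 = 6.1403 kWh/t
Power = W × throughput = 6.1403 kWh/t × 355.0 t/h = 2179.8 kW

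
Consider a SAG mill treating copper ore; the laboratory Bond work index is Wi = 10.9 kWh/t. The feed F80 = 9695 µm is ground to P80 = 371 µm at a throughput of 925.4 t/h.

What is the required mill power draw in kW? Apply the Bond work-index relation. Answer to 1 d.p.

Bond: W = 10·Wi·(1/√P80 − 1/√F80)
W = 10·10.9·(1/√371 − 1/√9695) = 10·10.9·(0.041761) = 4.5520 kWh/t
Power = W × throughput = 4.5520 kWh/t × 925.4 t/h = 4212.4 kW

P = 4212.4 kW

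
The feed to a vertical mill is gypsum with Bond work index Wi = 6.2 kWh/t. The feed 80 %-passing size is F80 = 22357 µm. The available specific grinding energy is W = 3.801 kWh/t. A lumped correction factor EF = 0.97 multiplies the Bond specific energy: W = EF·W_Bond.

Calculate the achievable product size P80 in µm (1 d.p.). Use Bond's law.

W = 10 Wi / √P80 − 10 Wi / √F80
W_Bond = W / EF = 3.801 / 0.97 = 3.9186 kWh/t
1/√P80 = 1/√F80 + W_Bond/(10·Wi)
  = 3.9186/(10·6.2) + 1/√22357 = 0.063203 + 0.006688 = 0.069890
P80 = (1/0.069890)² = 14.3081² = 204.72 µm

P80 = 204.7 µm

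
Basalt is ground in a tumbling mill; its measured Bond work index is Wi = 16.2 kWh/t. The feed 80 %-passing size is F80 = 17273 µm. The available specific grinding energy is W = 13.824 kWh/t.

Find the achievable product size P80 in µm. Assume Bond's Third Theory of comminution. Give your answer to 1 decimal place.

W = 10 Wi / √P80 − 10 Wi / √F80
P80^(−½) = W/(10 Wi) + F80^(−½)
  = 13.8240/(10·16.2) + 1/√17273 = 0.085333 + 0.007609 = 0.092942
P80 = (1/0.092942)² = 10.7594² = 115.76 µm

P80 = 115.8 µm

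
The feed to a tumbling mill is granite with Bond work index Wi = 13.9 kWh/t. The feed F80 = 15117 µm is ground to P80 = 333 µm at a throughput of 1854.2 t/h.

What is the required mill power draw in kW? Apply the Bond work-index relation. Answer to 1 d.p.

P = 12027.5 kW

W = 10·Wi·(P80^(-½) − F80^(-½))
W = 10·13.9·(1/√333 − 1/√15117) = 10·13.9·(0.046666) = 6.4866 kWh/t
Power = W × throughput = 6.4866 kWh/t × 1854.2 t/h = 12027.5 kW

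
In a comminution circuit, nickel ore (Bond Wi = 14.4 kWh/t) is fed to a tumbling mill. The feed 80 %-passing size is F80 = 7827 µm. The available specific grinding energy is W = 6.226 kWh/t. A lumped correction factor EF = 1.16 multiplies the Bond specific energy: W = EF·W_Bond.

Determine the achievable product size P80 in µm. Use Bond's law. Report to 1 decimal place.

W = 10·Wi·(P80^(-½) − F80^(-½))
W_Bond = W / EF = 6.226 / 1.16 = 5.3672 kWh/t
P80^(−½) = W_Bond/(10 Wi) + F80^(−½)
  = 5.3672/(10·14.4) + 1/√7827 = 0.037273 + 0.011303 = 0.048576
P80 = (1/0.048576)² = 20.5864² = 423.80 µm

P80 = 423.8 µm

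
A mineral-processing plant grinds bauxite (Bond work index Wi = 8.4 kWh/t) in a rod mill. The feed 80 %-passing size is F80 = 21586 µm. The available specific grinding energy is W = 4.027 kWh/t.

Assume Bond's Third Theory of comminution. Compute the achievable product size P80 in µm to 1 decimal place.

W = 10 Wi / √P80 − 10 Wi / √F80
P80^(−½) = W/(10 Wi) + F80^(−½)
  = 4.0270/(10·8.4) + 1/√21586 = 0.047940 + 0.006806 = 0.054747
P80 = (1/0.054747)² = 18.2659² = 333.64 µm

P80 = 333.6 µm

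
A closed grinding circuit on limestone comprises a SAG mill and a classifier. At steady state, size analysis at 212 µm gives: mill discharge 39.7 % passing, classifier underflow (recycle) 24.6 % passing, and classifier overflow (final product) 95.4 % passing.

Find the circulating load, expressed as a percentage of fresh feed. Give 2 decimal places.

CL = 368.87 %

Classifier node, passing 212 µm:
Fd + Rd = Ru + Fo ⇒ R/F = (o−d)/(d−u)
r = (95.4 − 39.7)/(39.7 − 24.6) = 55.7/15.1 = 3.6887
CL = 100·r = 368.87 %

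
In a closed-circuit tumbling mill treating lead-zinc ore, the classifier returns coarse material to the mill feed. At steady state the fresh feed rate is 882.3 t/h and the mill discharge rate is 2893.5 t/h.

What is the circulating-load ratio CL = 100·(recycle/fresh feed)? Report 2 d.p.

M = F + R at steady state, so:
R = M − F = 2893.5 − 882.3 = 2011.2 t/h
CL = 100·R/F = 100·2011.2/882.3 = 227.95 %

CL = 227.95 %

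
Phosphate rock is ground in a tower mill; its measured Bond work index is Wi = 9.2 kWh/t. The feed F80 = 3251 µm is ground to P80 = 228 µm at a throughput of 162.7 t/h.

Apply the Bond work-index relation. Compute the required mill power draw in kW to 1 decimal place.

P = 728.8 kW

W = 10 Wi (1/√P80 − 1/√F80)  [Bond]
W = 10·9.2·(1/√228 − 1/√3251) = 10·9.2·(0.048688) = 4.4793 kWh/t
P_mill = W·ṁ = 4.4793·162.7 = 728.8 kW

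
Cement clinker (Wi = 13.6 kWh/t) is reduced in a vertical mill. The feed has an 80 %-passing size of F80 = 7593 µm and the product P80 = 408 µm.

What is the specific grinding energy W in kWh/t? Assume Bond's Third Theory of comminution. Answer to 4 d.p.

W = 5.1723 kWh/t

W = 10·Wi·[P80^(−½) − F80^(−½)]
1/√408 = 0.049507;  1/√7593 = 0.011476
W = 10·13.6·(0.049507 − 0.011476) = 5.1723 kWh/t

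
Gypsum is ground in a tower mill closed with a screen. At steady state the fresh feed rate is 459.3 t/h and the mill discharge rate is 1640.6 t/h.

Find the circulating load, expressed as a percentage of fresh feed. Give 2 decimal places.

Steady state: M = F + R.
R = M − F = 1640.6 − 459.3 = 1181.3 t/h
CL = 100·R/F = 100·1181.3/459.3 = 257.20 %

CL = 257.20 %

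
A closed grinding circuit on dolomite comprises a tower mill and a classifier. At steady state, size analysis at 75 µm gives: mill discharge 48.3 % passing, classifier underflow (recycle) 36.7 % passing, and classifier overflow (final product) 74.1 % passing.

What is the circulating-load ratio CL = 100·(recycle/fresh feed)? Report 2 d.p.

CL = 222.41 %

Mass balance on the −75 µm fraction:
r = (o − d)/(d − u)
r = (74.1 − 48.3)/(48.3 − 36.7) = 25.8/11.6 = 2.2241
CL = 100·r = 222.41 %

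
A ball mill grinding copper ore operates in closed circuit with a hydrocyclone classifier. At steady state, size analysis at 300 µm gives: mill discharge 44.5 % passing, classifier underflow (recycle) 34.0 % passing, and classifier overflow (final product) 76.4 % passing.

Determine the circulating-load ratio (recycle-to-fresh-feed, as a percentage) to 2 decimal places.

Mass balance on the −300 µm fraction:
Fd + Rd = Ru + Fo ⇒ R/F = (o−d)/(d−u)
r = (76.4 − 44.5)/(44.5 − 34.0) = 31.9/10.5 = 3.0381
CL = 100·r = 303.81 %

CL = 303.81 %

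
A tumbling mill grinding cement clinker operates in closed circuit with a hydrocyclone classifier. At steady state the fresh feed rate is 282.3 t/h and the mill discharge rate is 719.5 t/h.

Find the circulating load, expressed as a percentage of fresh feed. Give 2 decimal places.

Steady state: M = F + R.
R = M − F = 719.5 − 282.3 = 437.2 t/h
CL = 100·R/F = 100·437.2/282.3 = 154.87 %

CL = 154.87 %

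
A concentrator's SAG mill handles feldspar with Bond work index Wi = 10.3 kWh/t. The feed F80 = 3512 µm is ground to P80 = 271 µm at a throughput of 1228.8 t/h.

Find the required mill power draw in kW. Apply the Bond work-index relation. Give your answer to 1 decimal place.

P = 5552.7 kW

Bond: W = 10·Wi·(1/√P80 − 1/√F80)
W = 10·10.3·(1/√271 − 1/√3512) = 10·10.3·(0.043871) = 4.5188 kWh/t
P_mill = W·ṁ = 4.5188·1228.8 = 5552.7 kW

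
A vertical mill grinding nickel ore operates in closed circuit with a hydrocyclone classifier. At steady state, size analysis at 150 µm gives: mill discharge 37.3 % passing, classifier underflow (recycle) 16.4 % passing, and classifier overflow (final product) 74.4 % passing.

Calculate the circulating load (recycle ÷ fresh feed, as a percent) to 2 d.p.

CL = 177.51 %

Two-product formula at 150 µm:
d + r·d = r·u + o → r(d−u) = o−d
r = (74.4 − 37.3)/(37.3 − 16.4) = 37.1/20.9 = 1.7751
CL = 100·r = 177.51 %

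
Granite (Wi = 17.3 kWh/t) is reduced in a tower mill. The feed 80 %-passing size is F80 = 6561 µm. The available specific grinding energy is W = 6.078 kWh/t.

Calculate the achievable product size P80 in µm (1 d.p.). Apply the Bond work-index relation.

P80 = 443.6 µm

W = 10·Wi·[P80^(−½) − F80^(−½)]
P80^-0.5 = F80^-0.5 + W/(10 Wi)
  = 6.0780/(10·17.3) + 1/√6561 = 0.035133 + 0.012346 = 0.047479
P80 = (1/0.047479)² = 21.0621² = 443.61 µm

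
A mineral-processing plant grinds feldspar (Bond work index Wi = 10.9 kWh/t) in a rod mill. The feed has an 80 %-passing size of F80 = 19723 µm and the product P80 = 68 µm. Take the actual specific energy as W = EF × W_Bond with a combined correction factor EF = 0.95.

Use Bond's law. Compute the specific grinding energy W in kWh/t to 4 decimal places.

W = 10·Wi·[P80^(−½) − F80^(−½)]
1/√68 = 0.121268;  1/√19723 = 0.007121
W = 10·10.9·(0.121268 − 0.007121) = 12.4421 kWh/t
With EF = 0.95: W = 12.4421·0.95 = 11.8199 kWh/t

W = 11.8199 kWh/t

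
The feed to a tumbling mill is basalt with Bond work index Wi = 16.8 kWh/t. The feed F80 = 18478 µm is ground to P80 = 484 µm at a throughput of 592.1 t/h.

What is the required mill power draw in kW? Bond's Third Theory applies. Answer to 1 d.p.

P = 3789.7 kW

W_Bond = 10·Wi·(1/√P₈₀ − 1/√F₈₀)
W = 10·16.8·(1/√484 − 1/√18478) = 10·16.8·(0.038098) = 6.4005 kWh/t
P_mill = W·ṁ = 6.4005·592.1 = 3789.7 kW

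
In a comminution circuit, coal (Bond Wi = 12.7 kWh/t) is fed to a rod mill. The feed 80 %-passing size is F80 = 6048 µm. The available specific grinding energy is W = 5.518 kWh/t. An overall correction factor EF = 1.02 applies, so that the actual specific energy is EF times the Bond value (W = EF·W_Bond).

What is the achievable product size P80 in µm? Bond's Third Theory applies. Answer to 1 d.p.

P80 = 325.2 µm

W_Bond = 10·Wi·(1/√P₈₀ − 1/√F₈₀)
W_Bond = W / EF = 5.518 / 1.02 = 5.4098 kWh/t
P80^-0.5 = F80^-0.5 + W_Bond/(10 Wi)
  = 5.4098/(10·12.7) + 1/√6048 = 0.042597 + 0.012859 = 0.055455
P80 = (1/0.055455)² = 18.0325² = 325.17 µm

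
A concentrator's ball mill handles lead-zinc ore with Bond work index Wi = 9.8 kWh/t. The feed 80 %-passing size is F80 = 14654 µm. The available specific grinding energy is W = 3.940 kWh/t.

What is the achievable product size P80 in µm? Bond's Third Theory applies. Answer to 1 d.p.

W = 10·Wi·[P80^(−½) − F80^(−½)]
⇒ 1/√P80 = W/(10·Wi) + 1/√F80
  = 3.9400/(10·9.8) + 1/√14654 = 0.040204 + 0.008261 = 0.048465
P80 = (1/0.048465)² = 20.6335² = 425.74 µm

P80 = 425.7 µm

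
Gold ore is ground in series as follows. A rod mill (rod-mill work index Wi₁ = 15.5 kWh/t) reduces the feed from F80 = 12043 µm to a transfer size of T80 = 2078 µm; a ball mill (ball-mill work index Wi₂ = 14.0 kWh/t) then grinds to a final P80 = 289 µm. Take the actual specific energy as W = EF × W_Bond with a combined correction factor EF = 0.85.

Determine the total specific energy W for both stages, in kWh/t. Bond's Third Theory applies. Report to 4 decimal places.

W = 6.0791 kWh/t

Bond: W = 10·Wi·(1/√P80 − 1/√F80)
Stage 1 (12043→2078 µm, Wi₁=15.5): W₁ = 10·15.5·(0.021937 − 0.009112) = 1.9878 kWh/t
Stage 2 (2078→289 µm, Wi₂=14.0): W₂ = 10·14.0·(0.058824 − 0.021937) = 5.1641 kWh/t
W = W₁ + W₂ = 1.9878 + 5.1641 = 7.1519 kWh/t
Apply correction: 7.1519 × 0.85 = 6.0791 kWh/t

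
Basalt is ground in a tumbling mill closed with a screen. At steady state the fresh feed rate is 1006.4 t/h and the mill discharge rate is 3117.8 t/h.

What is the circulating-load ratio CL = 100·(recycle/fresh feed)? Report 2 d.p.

Mill node: discharge = fresh + recycle.
R = M − F = 3117.8 − 1006.4 = 2111.4 t/h
CL = 100·R/F = 100·2111.4/1006.4 = 209.80 %

CL = 209.80 %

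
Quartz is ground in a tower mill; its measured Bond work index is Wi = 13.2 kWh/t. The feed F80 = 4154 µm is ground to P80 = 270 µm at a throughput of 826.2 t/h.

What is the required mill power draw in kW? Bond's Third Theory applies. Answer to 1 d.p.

W = 10 Wi (1/√P80 − 1/√F80)  [Bond]
W = 10·13.2·(1/√270 − 1/√4154) = 10·13.2·(0.045343) = 5.9852 kWh/t
Power = W × throughput = 5.9852 kWh/t × 826.2 t/h = 4945.0 kW

P = 4945.0 kW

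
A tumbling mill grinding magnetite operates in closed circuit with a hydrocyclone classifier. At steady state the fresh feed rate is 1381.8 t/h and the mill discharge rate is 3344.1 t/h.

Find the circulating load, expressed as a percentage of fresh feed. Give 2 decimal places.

CL = 142.01 %

Discharge = new feed + return, hence
R = M − F = 3344.1 − 1381.8 = 1962.3 t/h
CL = 100·R/F = 100·1962.3/1381.8 = 142.01 %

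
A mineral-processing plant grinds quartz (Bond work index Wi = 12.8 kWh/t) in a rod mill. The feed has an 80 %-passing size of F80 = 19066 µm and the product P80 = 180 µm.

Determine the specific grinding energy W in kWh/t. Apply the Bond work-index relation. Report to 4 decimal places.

W = 10·Wi·(P80^(-½) − F80^(-½))
1/√180 = 0.074536;  1/√19066 = 0.007242
W = 10·12.8·(0.074536 − 0.007242) = 8.6136 kWh/t

W = 8.6136 kWh/t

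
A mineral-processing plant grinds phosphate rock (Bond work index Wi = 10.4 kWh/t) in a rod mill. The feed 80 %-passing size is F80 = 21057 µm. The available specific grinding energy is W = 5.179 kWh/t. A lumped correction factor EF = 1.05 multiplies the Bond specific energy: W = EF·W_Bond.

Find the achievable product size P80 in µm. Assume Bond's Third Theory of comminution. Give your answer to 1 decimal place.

P80 = 338.9 µm

Bond: W = 10·Wi·(1/√P80 − 1/√F80)
W_Bond = W / EF = 5.179 / 1.05 = 4.9324 kWh/t
⇒ 1/√P80 = W_Bond/(10·Wi) + 1/√F80
  = 4.9324/(10·10.4) + 1/√21057 = 0.047427 + 0.006891 = 0.054318
P80 = (1/0.054318)² = 18.4101² = 338.93 µm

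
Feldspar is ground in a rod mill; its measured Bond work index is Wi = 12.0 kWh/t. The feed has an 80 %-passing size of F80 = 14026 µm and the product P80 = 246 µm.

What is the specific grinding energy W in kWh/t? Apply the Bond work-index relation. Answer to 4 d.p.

W = 6.6377 kWh/t

W = 10·Wi·[P80^(−½) − F80^(−½)]
1/√246 = 0.063758;  1/√14026 = 0.008444
W = 10·12.0·(0.063758 − 0.008444) = 6.6377 kWh/t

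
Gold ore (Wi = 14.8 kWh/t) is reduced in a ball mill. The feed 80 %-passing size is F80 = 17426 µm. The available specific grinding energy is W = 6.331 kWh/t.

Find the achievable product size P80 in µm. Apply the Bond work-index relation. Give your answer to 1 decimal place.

P80 = 394.4 µm

W = 10 Wi (1/√P80 − 1/√F80)  [Bond]
P80^(−½) = W/(10 Wi) + F80^(−½)
  = 6.3310/(10·14.8) + 1/√17426 = 0.042777 + 0.007575 = 0.050352
P80 = (1/0.050352)² = 19.8600² = 394.42 µm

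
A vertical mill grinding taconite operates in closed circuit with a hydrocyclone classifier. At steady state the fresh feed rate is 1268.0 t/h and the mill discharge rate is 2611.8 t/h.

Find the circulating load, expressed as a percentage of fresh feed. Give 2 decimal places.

CL = 105.98 %

Discharge = new feed + return, hence
R = M − F = 2611.8 − 1268.0 = 1343.8 t/h
CL = 100·R/F = 100·1343.8/1268.0 = 105.98 %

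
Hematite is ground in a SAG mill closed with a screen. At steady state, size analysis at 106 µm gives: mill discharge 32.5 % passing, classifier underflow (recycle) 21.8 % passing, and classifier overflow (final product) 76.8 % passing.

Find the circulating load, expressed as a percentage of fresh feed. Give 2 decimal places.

CL = 414.02 %

Balance %-passing 106 µm (r = R/F):
r = (o − d)/(d − u)
r = (76.8 − 32.5)/(32.5 − 21.8) = 44.3/10.7 = 4.1402
CL = 100·r = 414.02 %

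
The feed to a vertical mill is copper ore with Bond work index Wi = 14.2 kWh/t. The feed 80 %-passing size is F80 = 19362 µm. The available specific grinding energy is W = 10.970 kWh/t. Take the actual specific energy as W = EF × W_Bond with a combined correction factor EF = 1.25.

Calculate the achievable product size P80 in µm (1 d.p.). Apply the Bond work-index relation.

Bond:  W = 10 Wi (1/√P − 1/√F)
W_Bond = W / EF = 10.970 / 1.25 = 8.7760 kWh/t
⇒ 1/√P80 = W_Bond/(10·Wi) + 1/√F80
  = 8.7760/(10·14.2) + 1/√19362 = 0.061803 + 0.007187 = 0.068989
P80 = (1/0.068989)² = 14.4950² = 210.10 µm

P80 = 210.1 µm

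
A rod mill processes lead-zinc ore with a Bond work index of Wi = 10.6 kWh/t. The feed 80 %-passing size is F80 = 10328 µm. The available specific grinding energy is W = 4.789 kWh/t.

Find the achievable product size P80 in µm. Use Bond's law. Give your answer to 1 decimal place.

W = 10·Wi·[P80^(−½) − F80^(−½)]
⇒ 1/√P80 = W/(10·Wi) + 1/√F80
  = 4.7890/(10·10.6) + 1/√10328 = 0.045179 + 0.009840 = 0.055019
P80 = (1/0.055019)² = 18.1755² = 330.35 µm

P80 = 330.3 µm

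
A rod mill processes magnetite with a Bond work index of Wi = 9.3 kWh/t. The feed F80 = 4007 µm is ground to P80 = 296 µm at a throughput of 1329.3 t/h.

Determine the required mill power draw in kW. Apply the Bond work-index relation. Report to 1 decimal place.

P = 5232.6 kW

Bond:  W = 10 Wi (1/√P − 1/√F)
W = 10·9.3·(1/√296 − 1/√4007) = 10·9.3·(0.042326) = 3.9363 kWh/t
Power = W × throughput = 3.9363 kWh/t × 1329.3 t/h = 5232.6 kW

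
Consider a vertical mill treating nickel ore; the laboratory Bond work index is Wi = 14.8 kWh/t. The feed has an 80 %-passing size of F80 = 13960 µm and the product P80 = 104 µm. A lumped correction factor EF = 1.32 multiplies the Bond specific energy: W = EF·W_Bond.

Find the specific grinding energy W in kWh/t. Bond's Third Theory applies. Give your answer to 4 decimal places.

W_Bond = 10·Wi·(1/√P₈₀ − 1/√F₈₀)
1/√104 = 0.098058;  1/√13960 = 0.008464
W = 10·14.8·(0.098058 − 0.008464) = 13.2600 kWh/t
Apply correction: 13.2600 × 1.32 = 17.5032 kWh/t

W = 17.5032 kWh/t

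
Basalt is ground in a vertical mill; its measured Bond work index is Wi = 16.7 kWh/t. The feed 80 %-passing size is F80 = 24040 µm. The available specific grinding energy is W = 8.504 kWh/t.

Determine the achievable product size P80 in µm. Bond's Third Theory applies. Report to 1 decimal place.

Bond: W = 10·Wi·(1/√P80 − 1/√F80)
⇒ 1/√P80 = W/(10 Wi) + 1/√F80
  = 8.5040/(10·16.7) + 1/√24040 = 0.050922 + 0.006450 = 0.057372
P80 = (1/0.057372)² = 17.4302² = 303.81 µm

P80 = 303.8 µm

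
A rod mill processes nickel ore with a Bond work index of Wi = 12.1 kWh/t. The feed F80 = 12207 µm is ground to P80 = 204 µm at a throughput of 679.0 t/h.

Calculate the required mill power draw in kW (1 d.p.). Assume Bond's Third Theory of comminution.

W_Bond = 10·Wi·(1/√P₈₀ − 1/√F₈₀)
W = 10·12.1·(1/√204 − 1/√12207) = 10·12.1·(0.060963) = 7.3765 kWh/t
P = W·T = 7.3765·679.0 = 5008.7 kW

P = 5008.7 kW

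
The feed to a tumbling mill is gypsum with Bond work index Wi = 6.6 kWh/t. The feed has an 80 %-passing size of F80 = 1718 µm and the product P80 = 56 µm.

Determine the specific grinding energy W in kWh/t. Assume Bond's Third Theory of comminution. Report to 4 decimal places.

W = 10 Wi (1/√P80 − 1/√F80)  [Bond]
1/√56 = 0.133631;  1/√1718 = 0.024126
W = 10·6.6·(0.133631 − 0.024126) = 7.2273 kWh/t

W = 7.2273 kWh/t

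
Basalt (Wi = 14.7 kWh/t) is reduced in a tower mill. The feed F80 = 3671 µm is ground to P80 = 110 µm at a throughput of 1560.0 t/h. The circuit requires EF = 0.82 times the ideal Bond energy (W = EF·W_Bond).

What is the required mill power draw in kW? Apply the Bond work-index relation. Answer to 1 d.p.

P = 14825.6 kW

W = 10·Wi·(P80^(-½) − F80^(-½))
W = 10·14.7·(1/√110 − 1/√3671) = 10·14.7·(0.078842) = 11.5897 kWh/t
W_actual = 0.82 × 11.5897 = 9.5036 kWh/t
P = W·T = 9.5036·1560.0 = 14825.6 kW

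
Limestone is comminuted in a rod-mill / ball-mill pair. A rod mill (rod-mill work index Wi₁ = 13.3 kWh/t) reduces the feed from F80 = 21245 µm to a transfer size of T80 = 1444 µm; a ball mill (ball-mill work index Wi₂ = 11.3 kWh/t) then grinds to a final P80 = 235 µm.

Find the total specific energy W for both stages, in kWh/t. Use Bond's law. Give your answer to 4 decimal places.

W = 6.9851 kWh/t

W = 10·Wi·[P80^(−½) − F80^(−½)]
Stage 1 (21245→1444 µm, Wi₁=13.3): W₁ = 10·13.3·(0.026316 − 0.006861) = 2.5875 kWh/t
Stage 2 (1444→235 µm, Wi₂=11.3): W₂ = 10·11.3·(0.065233 − 0.026316) = 4.3976 kWh/t
W = W₁ + W₂ = 2.5875 + 4.3976 = 6.9851 kWh/t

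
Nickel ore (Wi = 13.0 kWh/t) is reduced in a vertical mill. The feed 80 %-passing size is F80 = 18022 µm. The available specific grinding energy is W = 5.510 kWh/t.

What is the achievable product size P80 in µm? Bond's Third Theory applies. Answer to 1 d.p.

P80 = 402.7 µm

W = 10 Wi / √P80 − 10 Wi / √F80
⇒ 1/√P80 = W/(10 Wi) + 1/√F80
  = 5.5100/(10·13.0) + 1/√18022 = 0.042385 + 0.007449 = 0.049834
P80 = (1/0.049834)² = 20.0668² = 402.68 µm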